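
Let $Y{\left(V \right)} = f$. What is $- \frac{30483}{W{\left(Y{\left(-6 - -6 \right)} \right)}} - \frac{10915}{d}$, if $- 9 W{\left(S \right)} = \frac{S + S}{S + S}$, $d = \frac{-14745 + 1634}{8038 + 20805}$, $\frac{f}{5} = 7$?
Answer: $\frac{3911784862}{13111} \approx 2.9836 \cdot 10^{5}$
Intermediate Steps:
$f = 35$ ($f = 5 \cdot 7 = 35$)
$Y{\left(V \right)} = 35$
$d = - \frac{13111}{28843} \approx -0.45456$
$W{\left(S \right)} = - \frac{1}{9}$ ($W{\left(S \right)} = - \frac{\left(S + S\right) \frac{1}{S + S}}{9} = - \frac{2 S \frac{1}{2 S}}{9} = \left(- \frac{1}{9}\right) 1 = - \frac{1}{9}$)
$- \frac{30483}{W{\left(Y{\left(-6 - -6 \right)} \right)}} - \frac{10915}{d} = - \frac{30483}{- \frac{1}{9}} - \frac{10915}{- \frac{13111}{28843}} = \left(-30483\right) \left(-9\right) - - \frac{314821345}{13111} = 274347 + \frac{314821345}{13111} = \frac{3911784862}{13111}$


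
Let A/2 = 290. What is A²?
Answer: 336400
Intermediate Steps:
A = 580 (A = 2*290 = 580)
A² = 580² = 336400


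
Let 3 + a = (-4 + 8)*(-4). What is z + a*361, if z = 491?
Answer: -6368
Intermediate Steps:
a = -19 (a = -3 + (-4 + 8)*(-4) = -3 + 4*(-4) = -3 - 16 = -19)
z + a*361 = 491 - 19*361 = 491 - 6859 = -6368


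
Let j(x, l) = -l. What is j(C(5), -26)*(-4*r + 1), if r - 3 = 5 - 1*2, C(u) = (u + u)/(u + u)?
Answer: -598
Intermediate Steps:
C(u) = 1 (C(u) = (2*u)/((2*u)) = (2*u)*(1/(2*u)) = 1)
r = 6 (r = 3 + (5 - 1*2) = 3 + (5 - 2) = 3 + 3 = 6)
j(C(5), -26)*(-4*r + 1) = (-1*(-26))*(-4*6 + 1) = 26*(-24 + 1) = 26*(-23) = -598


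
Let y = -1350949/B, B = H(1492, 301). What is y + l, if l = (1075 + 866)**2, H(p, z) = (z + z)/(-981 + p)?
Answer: 225384089/86 ≈ 2.6207e+6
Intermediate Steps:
H(p, z) = 2*z/(-981 + p) (H(p, z) = (2*z)/(-981 + p) = 2*z/(-981 + p))
B = 86/73 (B = 2*301/(-981 + 1492) = 2*301/511 = 2*301*(1/511) = 86/73 ≈ 1.1781)
l = 3767481 (l = 1941**2 = 3767481)
y = -98619277/86 (y = -1350949/86/73 = -1350949*73/86 = -98619277/86 ≈ -1.1467e+6)
y + l = -98619277/86 + 3767481 = 225384089/86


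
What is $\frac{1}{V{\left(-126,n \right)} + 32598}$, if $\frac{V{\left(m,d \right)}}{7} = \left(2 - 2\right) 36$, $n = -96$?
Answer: $\frac{1}{32598} \approx 3.0677 \cdot 10^{-5}$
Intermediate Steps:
$V{\left(m,d \right)} = 0$ ($V{\left(m,d \right)} = 7 \left(2 - 2\right) 36 = 7 \cdot 0 \cdot 36 = 7 \cdot 0 = 0$)
$\frac{1}{V{\left(-126,n \right)} + 32598} = \frac{1}{0 + 32598} = \frac{1}{32598}$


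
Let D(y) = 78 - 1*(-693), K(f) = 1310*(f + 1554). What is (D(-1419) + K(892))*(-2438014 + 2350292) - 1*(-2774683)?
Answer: -281148954699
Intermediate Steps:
K(f) = 2035740 + 1310*f (K(f) = 1310*(1554 + f) = 2035740 + 1310*f)
D(y) = 771 (D(y) = 78 + 693 = 771)
(D(-1419) + K(892))*(-2438014 + 2350292) - 1*(-2774683) = (771 + (2035740 + 1310*892))*(-2438014 + 2350292) - 1*(-2774683) = (771 + (2035740 + 1168520))*(-87722) + 2774683 = (771 + 3204260)*(-87722) + 2774683 = 3205031*(-87722) + 2774683 = -281151729382 + 2774683 = -281148954699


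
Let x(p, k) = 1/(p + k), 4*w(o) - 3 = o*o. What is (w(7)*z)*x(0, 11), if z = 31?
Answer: 403/11 ≈ 36.636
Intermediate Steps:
w(o) = ¾ + o²/4 (w(o) = ¾ + (o*o)/4 = ¾ + o²/4)
x(p, k) = 1/(k + p)
(w(7)*z)*x(0, 11) = ((¾ + (¼)*7²)*31)/(11 + 0) = ((¾ + (¼)*49)*31)/11 = ((¾ + 49/4)*31)*(1/11) = (13*31)*(1/11) = 403*(1/11) = 403/11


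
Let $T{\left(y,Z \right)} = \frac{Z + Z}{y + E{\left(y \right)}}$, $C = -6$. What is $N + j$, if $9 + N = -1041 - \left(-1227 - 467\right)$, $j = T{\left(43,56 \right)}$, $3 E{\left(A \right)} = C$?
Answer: $\frac{26516}{41} \approx 646.73$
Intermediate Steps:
$E{\left(A \right)} = -2$ ($E{\left(A \right)} = \frac{1}{3} \left(-6\right) = -2$)
$T{\left(y,Z \right)} = \frac{2 Z}{-2 + y}$ ($T{\left(y,Z \right)} = \frac{Z + Z}{y - 2} = \frac{2 Z}{-2 + y}$)
$j = \frac{112}{41}$ ($j = 2 \cdot 56 \frac{1}{-2 + 43} = 2 \cdot 56 \cdot \frac{1}{41} = \frac{112}{41} \approx 2.7317$)
$N = 644$ ($N = -9 - \left(-186 - 467\right) = -9 - -653 = -9 + \left(-1041 + 1694\right) = -9 + 653 = 644$)
$N + j = 644 + \frac{112}{41} = \frac{26516}{41}$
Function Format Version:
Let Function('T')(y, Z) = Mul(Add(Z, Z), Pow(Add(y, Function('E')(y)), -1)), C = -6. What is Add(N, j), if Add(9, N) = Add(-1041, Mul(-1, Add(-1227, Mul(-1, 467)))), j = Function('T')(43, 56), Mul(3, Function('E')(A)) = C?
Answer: Rational(26516, 41) ≈ 646.73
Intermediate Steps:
Function('E')(A) = -2 (Function('E')(A) = Mul(Rational(1, 3), -6) = -2)
Function('T')(y, Z) = Mul(2, Z, Pow(Add(-2, y), -1)) (Function('T')(y, Z) = Mul(Add(Z, Z), Pow(Add(y, -2), -1)) = Mul(Mul(2, Z), Pow(Add(-2, y), -1)) = Mul(2, Z, Pow(Add(-2, y), -1)))
j = Rational(112, 41) (j = Mul(2, 56, Pow(Add(-2, 43), -1)) = Mul(2, 56, Pow(41, -1)) = Mul(2, 56, Rational(1, 41)) = Rational(112, 41) ≈ 2.7317)
N = 644 (N = Add(-9, Add(-1041, Mul(-1, Add(-1227, Mul(-1, 467))))) = Add(-9, Add(-1041, Mul(-1, Add(-1227, -467)))) = Add(-9, Add(-1041, Mul(-1, -1694))) = Add(-9, Add(-1041, 1694)) = Add(-9, 653) = 644)
Add(N, j) = Add(644, Rational(112, 41)) = Rational(26516, 41)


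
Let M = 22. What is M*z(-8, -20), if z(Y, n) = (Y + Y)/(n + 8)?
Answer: 88/3 ≈ 29.333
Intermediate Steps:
z(Y, n) = 2*Y/(8 + n) (z(Y, n) = (2*Y)/(8 + n) = 2*Y/(8 + n))
M*z(-8, -20) = 22*(2*(-8)/(8 - 20)) = 22*(2*(-8)/(-12)) = 22*(2*(-8)*(-1/12)) = 22*(4/3) = 88/3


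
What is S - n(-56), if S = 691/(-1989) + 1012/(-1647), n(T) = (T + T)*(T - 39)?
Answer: -3873171785/363987 ≈ -10641.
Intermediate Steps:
n(T) = 2*T*(-39 + T) (n(T) = (2*T)*(-39 + T) = 2*T*(-39 + T))
S = -350105/363987 (S = 691*(-1/1989) + 1012*(-1/1647) = -691/1989 - 1012/1647 = -350105/363987 ≈ -0.96186)
S - n(-56) = -350105/363987 - 2*(-56)*(-39 - 56) = -350105/363987 - 2*(-56)*(-95) = -350105/363987 - 1*10640 = -350105/363987 - 10640 = -3873171785/363987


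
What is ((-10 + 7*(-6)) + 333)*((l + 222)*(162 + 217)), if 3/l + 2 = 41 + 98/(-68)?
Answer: 30202690404/1277 ≈ 2.3651e+7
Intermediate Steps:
l = 102/1277 (l = 3/(-2 + (41 + 98/(-68))) = 3/(-2 + (41 + 98*(-1/68))) = 3/(-2 + (41 - 49/34)) = 3/(-2 + 1345/34) = 3/(1277/34) = 3*(34/1277) = 102/1277 ≈ 0.079875)
((-10 + 7*(-6)) + 333)*((l + 222)*(162 + 217)) = ((-10 + 7*(-6)) + 333)*((102/1277 + 222)*(162 + 217)) = ((-10 - 42) + 333)*((283596/1277)*379) = (-52 + 333)*(107482884/1277) = 281*(107482884/1277) = 30202690404/1277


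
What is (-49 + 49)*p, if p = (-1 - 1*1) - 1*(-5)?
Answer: 0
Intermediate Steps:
p = 3 (p = (-1 - 1) + 5 = -2 + 5 = 3)
(-49 + 49)*p = (-49 + 49)*3 = 0*3 = 0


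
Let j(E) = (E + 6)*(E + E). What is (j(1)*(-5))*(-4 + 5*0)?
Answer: 280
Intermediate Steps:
j(E) = 2*E*(6 + E) (j(E) = (6 + E)*(2*E) = 2*E*(6 + E))
(j(1)*(-5))*(-4 + 5*0) = ((2*1*(6 + 1))*(-5))*(-4 + 5*0) = ((2*1*7)*(-5))*(-4 + 0) = (14*(-5))*(-4) = -70*(-4) = 280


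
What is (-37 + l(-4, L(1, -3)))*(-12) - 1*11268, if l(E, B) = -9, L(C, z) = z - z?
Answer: -10716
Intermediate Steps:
L(C, z) = 0
(-37 + l(-4, L(1, -3)))*(-12) - 1*11268 = (-37 - 9)*(-12) - 1*11268 = -46*(-12) - 11268 = 552 - 11268 = -10716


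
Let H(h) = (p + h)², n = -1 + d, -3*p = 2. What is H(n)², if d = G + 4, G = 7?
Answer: 614656/81 ≈ 7588.3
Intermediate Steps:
p = -⅔ (p = -⅓*2 = -⅔ ≈ -0.66667)
d = 11 (d = 7 + 4 = 11)
n = 10 (n = -1 + 11 = 10)
H(h) = (-⅔ + h)²
H(n)² = ((-2 + 3*10)²/9)² = ((-2 + 30)²/9)² = ((⅑)*28²)² = ((⅑)*784)² = (784/9)² = 614656/81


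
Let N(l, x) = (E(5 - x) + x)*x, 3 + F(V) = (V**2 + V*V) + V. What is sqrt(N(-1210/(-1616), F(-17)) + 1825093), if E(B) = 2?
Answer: sqrt(2137573) ≈ 1462.0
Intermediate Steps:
F(V) = -3 + V + 2*V**2 (F(V) = -3 + ((V**2 + V*V) + V) = -3 + ((V**2 + V**2) + V) = -3 + (2*V**2 + V) = -3 + (V + 2*V**2) = -3 + V + 2*V**2)
N(l, x) = x*(2 + x) (N(l, x) = (2 + x)*x = x*(2 + x))
sqrt(N(-1210/(-1616), F(-17)) + 1825093) = sqrt((-3 - 17 + 2*(-17)**2)*(2 + (-3 - 17 + 2*(-17)**2)) + 1825093) = sqrt((-3 - 17 + 2*289)*(2 + (-3 - 17 + 2*289)) + 1825093) = sqrt((-3 - 17 + 578)*(2 + (-3 - 17 + 578)) + 1825093) = sqrt(558*(2 + 558) + 1825093) = sqrt(558*560 + 1825093) = sqrt(312480 + 1825093) = sqrt(2137573)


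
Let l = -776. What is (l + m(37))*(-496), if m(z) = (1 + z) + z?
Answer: 347696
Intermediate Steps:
m(z) = 1 + 2*z
(l + m(37))*(-496) = (-776 + (1 + 2*37))*(-496) = (-776 + (1 + 74))*(-496) = (-776 + 75)*(-496) = -701*(-496) = 347696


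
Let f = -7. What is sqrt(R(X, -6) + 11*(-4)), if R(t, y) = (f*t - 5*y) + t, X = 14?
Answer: 7*I*sqrt(2) ≈ 9.8995*I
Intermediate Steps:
R(t, y) = -6*t - 5*y (R(t, y) = (-7*t - 5*y) + t = -6*t - 5*y)
sqrt(R(X, -6) + 11*(-4)) = sqrt((-6*14 - 5*(-6)) + 11*(-4)) = sqrt((-84 + 30) - 44) = sqrt(-54 - 44) = sqrt(-98) = 7*I*sqrt(2)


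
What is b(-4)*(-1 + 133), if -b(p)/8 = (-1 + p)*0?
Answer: 0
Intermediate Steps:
b(p) = 0 (b(p) = -8*(-1 + p)*0 = -8*0 = 0)
b(-4)*(-1 + 133) = 0*(-1 + 133) = 0*132 = 0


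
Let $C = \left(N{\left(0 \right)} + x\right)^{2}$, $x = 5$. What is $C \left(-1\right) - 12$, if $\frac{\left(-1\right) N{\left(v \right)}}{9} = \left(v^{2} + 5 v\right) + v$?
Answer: $-37$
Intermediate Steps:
$N{\left(v \right)} = - 54 v - 9 v^{2}$ ($N{\left(v \right)} = - 9 \left(\left(v^{2} + 5 v\right) + v\right) = - 9 \left(v^{2} + 6 v\right) = - 54 v - 9 v^{2}$)
$C = 25$ ($C = \left(\left(-9\right) 0 \left(6 + 0\right) + 5\right)^{2} = \left(\left(-9\right) 0 \cdot 6 + 5\right)^{2} = \left(0 + 5\right)^{2} = 5^{2} = 25$)
$C \left(-1\right) - 12 = 25 \left(-1\right) - 12 = -25 - 12 = -37$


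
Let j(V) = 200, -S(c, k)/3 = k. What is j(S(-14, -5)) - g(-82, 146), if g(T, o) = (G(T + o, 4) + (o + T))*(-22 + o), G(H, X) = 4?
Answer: -8232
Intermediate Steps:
g(T, o) = (-22 + o)*(4 + T + o) (g(T, o) = (4 + (o + T))*(-22 + o) = (4 + (T + o))*(-22 + o) = (4 + T + o)*(-22 + o) = (-22 + o)*(4 + T + o))
S(c, k) = -3*k
j(S(-14, -5)) - g(-82, 146) = 200 - (-88 + 146**2 - 22*(-82) - 18*146 - 82*146) = 200 - (-88 + 21316 + 1804 - 2628 - 11972) = 200 - 1*8432 = 200 - 8432 = -8232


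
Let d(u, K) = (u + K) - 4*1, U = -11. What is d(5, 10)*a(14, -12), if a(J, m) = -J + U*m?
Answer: 1298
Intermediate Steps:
d(u, K) = -4 + K + u (d(u, K) = (K + u) - 4 = -4 + K + u)
a(J, m) = -J - 11*m
d(5, 10)*a(14, -12) = (-4 + 10 + 5)*(-1*14 - 11*(-12)) = 11*(-14 + 132) = 11*118 = 1298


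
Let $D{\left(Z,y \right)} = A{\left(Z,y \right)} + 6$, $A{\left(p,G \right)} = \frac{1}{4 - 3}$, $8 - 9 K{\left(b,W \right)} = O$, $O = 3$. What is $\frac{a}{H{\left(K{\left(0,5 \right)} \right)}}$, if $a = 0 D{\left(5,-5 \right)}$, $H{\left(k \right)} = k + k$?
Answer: $0$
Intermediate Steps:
$K{\left(b,W \right)} = \frac{5}{9}$ ($K{\left(b,W \right)} = \frac{8}{9} - \frac{1}{3} = \frac{5}{9}$)
$A{\left(p,G \right)} = 1$ ($A{\left(p,G \right)} = 1^{-1} = 1$)
$D{\left(Z,y \right)} = 7$ ($D{\left(Z,y \right)} = 1 + 6 = 7$)
$H{\left(k \right)} = 2 k$
$a = 0$ ($a = 0 \cdot 7 = 0$)
$\frac{a}{H{\left(K{\left(0,5 \right)} \right)}} = \frac{0}{2 \cdot \frac{5}{9}} = \frac{0}{\frac{10}{9}} = 0 \cdot \frac{9}{10} = 0$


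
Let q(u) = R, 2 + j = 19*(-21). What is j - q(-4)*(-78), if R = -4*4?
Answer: -1649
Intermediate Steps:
j = -401 (j = -2 + 19*(-21) = -2 - 399 = -401)
R = -16
q(u) = -16
j - q(-4)*(-78) = -401 - (-16)*(-78) = -401 - 1*1248 = -401 - 1248 = -1649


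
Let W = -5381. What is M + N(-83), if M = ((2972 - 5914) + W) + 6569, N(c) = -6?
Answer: -1760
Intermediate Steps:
M = -1754 (M = ((2972 - 5914) - 5381) + 6569 = (-2942 - 5381) + 6569 = -8323 + 6569 = -1754)
M + N(-83) = -1754 - 6 = -1760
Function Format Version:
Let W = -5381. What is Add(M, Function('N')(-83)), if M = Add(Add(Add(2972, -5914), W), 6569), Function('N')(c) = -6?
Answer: -1760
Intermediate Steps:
M = -1754 (M = Add(Add(Add(2972, -5914), -5381), 6569) = Add(Add(-2942, -5381), 6569) = Add(-8323, 6569) = -1754)
Add(M, Function('N')(-83)) = Add(-1754, -6) = -1760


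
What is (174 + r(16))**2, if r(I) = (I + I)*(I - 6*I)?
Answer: 5692996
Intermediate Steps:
r(I) = -10*I**2 (r(I) = (2*I)*(-5*I) = -10*I**2)
(174 + r(16))**2 = (174 - 10*16**2)**2 = (174 - 10*256)**2 = (174 - 2560)**2 = (-2386)**2 = 5692996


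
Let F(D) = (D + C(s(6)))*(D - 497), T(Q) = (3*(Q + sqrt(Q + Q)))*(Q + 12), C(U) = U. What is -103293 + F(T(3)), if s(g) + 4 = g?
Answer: -140737 - 10125*sqrt(6) ≈ -1.6554e+5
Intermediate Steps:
s(g) = -4 + g
T(Q) = (12 + Q)*(3*Q + 3*sqrt(2)*sqrt(Q)) (T(Q) = (3*(Q + sqrt(2*Q)))*(12 + Q) = (3*(Q + sqrt(2)*sqrt(Q)))*(12 + Q) = (3*Q + 3*sqrt(2)*sqrt(Q))*(12 + Q) = (12 + Q)*(3*Q + 3*sqrt(2)*sqrt(Q)))
F(D) = (-497 + D)*(2 + D) (F(D) = (D + (-4 + 6))*(D - 497) = (D + 2)*(-497 + D) = (2 + D)*(-497 + D) = (-497 + D)*(2 + D))
-103293 + F(T(3)) = -103293 + (-994 + (3*3**2 + 36*3 + 3*sqrt(2)*3**(3/2) + 36*sqrt(2)*sqrt(3))**2 - 495*(3*3**2 + 36*3 + 3*sqrt(2)*3**(3/2) + 36*sqrt(2)*sqrt(3))) = -103293 + (-994 + (3*9 + 108 + 3*sqrt(2)*(3*sqrt(3)) + 36*sqrt(6))**2 - 495*(3*9 + 108 + 3*sqrt(2)*(3*sqrt(3)) + 36*sqrt(6))) = -103293 + (-994 + (27 + 108 + 9*sqrt(6) + 36*sqrt(6))**2 - 495*(27 + 108 + 9*sqrt(6) + 36*sqrt(6))) = -103293 + (-994 + (135 + 45*sqrt(6))**2 - 495*(135 + 45*sqrt(6))) = -103293 + (-994 + (135 + 45*sqrt(6))**2 + (-66825 - 22275*sqrt(6))) = -103293 + (-67819 + (135 + 45*sqrt(6))**2 - 22275*sqrt(6)) = -171112 + (135 + 45*sqrt(6))**2 - 22275*sqrt(6)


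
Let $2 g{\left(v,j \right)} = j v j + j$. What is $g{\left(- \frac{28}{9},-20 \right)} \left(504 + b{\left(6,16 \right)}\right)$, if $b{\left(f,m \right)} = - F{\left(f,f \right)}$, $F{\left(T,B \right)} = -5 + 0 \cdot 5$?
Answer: $- \frac{2896210}{9} \approx -3.218 \cdot 10^{5}$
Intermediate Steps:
$F{\left(T,B \right)} = -5$ ($F{\left(T,B \right)} = -5 + 0 = -5$)
$b{\left(f,m \right)} = 5$ ($b{\left(f,m \right)} = \left(-1\right) \left(-5\right) = 5$)
$g{\left(v,j \right)} = \frac{j}{2} + \frac{v j^{2}}{2}$ ($g{\left(v,j \right)} = \frac{j v j + j}{2} = \frac{v j^{2} + j}{2} = \frac{j + v j^{2}}{2} = \frac{j}{2} + \frac{v j^{2}}{2}$)
$g{\left(- \frac{28}{9},-20 \right)} \left(504 + b{\left(6,16 \right)}\right) = \frac{1}{2} \left(-20\right) \left(1 - 20 \left(- \frac{28}{9}\right)\right) \left(504 + 5\right) = \frac{1}{2} \left(-20\right) \left(1 - 20 \left(\left(-28\right) \frac{1}{9}\right)\right) 509 = \frac{1}{2} \left(-20\right) \left(1 - - \frac{560}{9}\right) 509 = \frac{1}{2} \left(-20\right) \left(1 + \frac{560}{9}\right) 509 = \frac{1}{2} \left(-20\right) \frac{569}{9} \cdot 509 = \left(- \frac{5690}{9}\right) 509 = - \frac{2896210}{9}$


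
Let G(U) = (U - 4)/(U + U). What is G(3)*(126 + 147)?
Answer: -91/2 ≈ -45.500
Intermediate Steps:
G(U) = (-4 + U)/(2*U) (G(U) = (-4 + U)/((2*U)) = (-4 + U)*(1/(2*U)) = (-4 + U)/(2*U))
G(3)*(126 + 147) = ((½)*(-4 + 3)/3)*(126 + 147) = ((½)*(⅓)*(-1))*273 = -⅙*273 = -91/2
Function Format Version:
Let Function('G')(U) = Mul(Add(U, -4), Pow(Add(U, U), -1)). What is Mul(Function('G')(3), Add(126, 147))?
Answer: Rational(-91, 2) ≈ -45.500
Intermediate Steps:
Function('G')(U) = Mul(Rational(1, 2), Pow(U, -1), Add(-4, U)) (Function('G')(U) = Mul(Add(-4, U), Pow(Mul(2, U), -1)) = Mul(Add(-4, U), Mul(Rational(1, 2), Pow(U, -1))) = Mul(Rational(1, 2), Pow(U, -1), Add(-4, U)))
Mul(Function('G')(3), Add(126, 147)) = Mul(Mul(Rational(1, 2), Pow(3, -1), Add(-4, 3)), Add(126, 147)) = Mul(Mul(Rational(1, 2), Rational(1, 3), -1), 273) = Mul(Rational(-1, 6), 273) = Rational(-91, 2)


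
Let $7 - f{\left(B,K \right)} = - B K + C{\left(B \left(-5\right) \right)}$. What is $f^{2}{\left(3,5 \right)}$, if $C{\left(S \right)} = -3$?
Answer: $625$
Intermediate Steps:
$f{\left(B,K \right)} = 10 + B K$ ($f{\left(B,K \right)} = 7 - \left(- B K - 3\right) = 7 - \left(-3 - B K\right) = 7 + \left(3 + B K\right) = 10 + B K$)
$f^{2}{\left(3,5 \right)} = \left(10 + 3 \cdot 5\right)^{2} = \left(10 + 15\right)^{2} = 25^{2} = 625$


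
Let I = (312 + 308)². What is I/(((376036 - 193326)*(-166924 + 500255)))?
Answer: 38440/6090290701 ≈ 6.3117e-6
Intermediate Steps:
I = 384400 (I = 620² = 384400)
I/(((376036 - 193326)*(-166924 + 500255))) = 384400/(((376036 - 193326)*(-166924 + 500255))) = 384400/((182710*333331)) = 384400/60902907010 = 384400*(1/60902907010) = 38440/6090290701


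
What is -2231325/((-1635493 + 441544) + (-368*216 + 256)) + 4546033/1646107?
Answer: 9460922542748/2095792156367 ≈ 4.5142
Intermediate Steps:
-2231325/((-1635493 + 441544) + (-368*216 + 256)) + 4546033/1646107 = -2231325/(-1193949 + (-79488 + 256)) + 4546033*(1/1646107) = -2231325/(-1193949 - 79232) + 4546033/1646107 = -2231325/(-1273181) + 4546033/1646107 = -2231325*(-1/1273181) + 4546033/1646107 = 2231325/1273181 + 4546033/1646107 = 9460922542748/2095792156367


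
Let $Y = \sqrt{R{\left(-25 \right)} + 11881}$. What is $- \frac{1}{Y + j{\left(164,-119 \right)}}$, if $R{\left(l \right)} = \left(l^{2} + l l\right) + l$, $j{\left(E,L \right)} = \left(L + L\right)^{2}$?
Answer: $- \frac{28322}{1604264815} + \frac{\sqrt{13106}}{3208529630} \approx -1.7619 \cdot 10^{-5}$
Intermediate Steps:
$j{\left(E,L \right)} = 4 L^{2}$ ($j{\left(E,L \right)} = \left(2 L\right)^{2} = 4 L^{2}$)
$R{\left(l \right)} = l + 2 l^{2}$ ($R{\left(l \right)} = \left(l^{2} + l^{2}\right) + l = 2 l^{2} + l = l + 2 l^{2}$)
$Y = \sqrt{13106}$ ($Y = \sqrt{- 25 \left(1 + 2 \left(-25\right)\right) + 11881} = \sqrt{- 25 \left(1 - 50\right) + 11881} = \sqrt{\left(-25\right) \left(-49\right) + 11881} = \sqrt{1225 + 11881} = \sqrt{13106} \approx 114.48$)
$- \frac{1}{Y + j{\left(164,-119 \right)}} = - \frac{1}{\sqrt{13106} + 4 \left(-119\right)^{2}} = - \frac{1}{\sqrt{13106} + 4 \cdot 14161} = - \frac{1}{\sqrt{13106} + 56644} = - \frac{1}{56644 + \sqrt{13106}}$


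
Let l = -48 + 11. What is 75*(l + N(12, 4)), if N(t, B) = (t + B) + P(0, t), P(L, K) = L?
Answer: -1575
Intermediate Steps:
l = -37
N(t, B) = B + t (N(t, B) = (t + B) + 0 = (B + t) + 0 = B + t)
75*(l + N(12, 4)) = 75*(-37 + (4 + 12)) = 75*(-37 + 16) = 75*(-21) = -1575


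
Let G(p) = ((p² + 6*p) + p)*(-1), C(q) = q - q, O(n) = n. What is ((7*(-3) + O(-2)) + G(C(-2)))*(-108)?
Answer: 2484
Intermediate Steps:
C(q) = 0
G(p) = -p² - 7*p (G(p) = (p² + 7*p)*(-1) = -p² - 7*p)
((7*(-3) + O(-2)) + G(C(-2)))*(-108) = ((7*(-3) - 2) - 1*0*(7 + 0))*(-108) = ((-21 - 2) - 1*0*7)*(-108) = (-23 + 0)*(-108) = -23*(-108) = 2484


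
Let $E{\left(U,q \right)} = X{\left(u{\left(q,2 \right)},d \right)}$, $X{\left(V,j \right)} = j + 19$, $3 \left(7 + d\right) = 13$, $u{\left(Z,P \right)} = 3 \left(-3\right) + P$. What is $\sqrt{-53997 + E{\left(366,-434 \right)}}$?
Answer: $\frac{i \sqrt{485826}}{3} \approx 232.34 i$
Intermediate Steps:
$u{\left(Z,P \right)} = -9 + P$
$d = - \frac{8}{3}$ ($d = -7 + \frac{1}{3} \cdot 13 = -7 + \frac{13}{3} = - \frac{8}{3} \approx -2.6667$)
$X{\left(V,j \right)} = 19 + j$
$E{\left(U,q \right)} = \frac{49}{3}$ ($E{\left(U,q \right)} = 19 - \frac{8}{3} = \frac{49}{3}$)
$\sqrt{-53997 + E{\left(366,-434 \right)}} = \sqrt{-53997 + \frac{49}{3}} = \sqrt{- \frac{161942}{3}} = \frac{i \sqrt{485826}}{3}$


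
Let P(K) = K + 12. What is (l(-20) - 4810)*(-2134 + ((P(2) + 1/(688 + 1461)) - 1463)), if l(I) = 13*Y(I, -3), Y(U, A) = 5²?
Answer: 34533899010/2149 ≈ 1.6070e+7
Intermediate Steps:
Y(U, A) = 25
P(K) = 12 + K
l(I) = 325 (l(I) = 13*25 = 325)
(l(-20) - 4810)*(-2134 + ((P(2) + 1/(688 + 1461)) - 1463)) = (325 - 4810)*(-2134 + (((12 + 2) + 1/(688 + 1461)) - 1463)) = -4485*(-2134 + ((14 + 1/2149) - 1463)) = -4485*(-2134 + (30087/2149 - 1463)) = -4485*(-2134 - 3113900/2149) = -4485*(-7699866/2149) = 34533899010/2149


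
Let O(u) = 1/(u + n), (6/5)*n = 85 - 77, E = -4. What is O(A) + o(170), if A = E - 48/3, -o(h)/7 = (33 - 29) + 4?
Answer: -2243/40 ≈ -56.075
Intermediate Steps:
n = 20/3 (n = 5*(85 - 77)/6 = (5/6)*8 = 20/3 ≈ 6.6667)
o(h) = -56 (o(h) = -7*((33 - 29) + 4) = -7*(4 + 4) = -7*8 = -56)
A = -20 (A = -4 - 48/3 = -4 - 6*8/3 = -4 - 16 = -20)
O(u) = 1/(20/3 + u) (O(u) = 1/(u + 20/3) = 1/(20/3 + u))
O(A) + o(170) = 3/(20 + 3*(-20)) - 56 = 3/(20 - 60) - 56 = 3/(-40) - 56 = 3*(-1/40) - 56 = -3/40 - 56 = -2243/40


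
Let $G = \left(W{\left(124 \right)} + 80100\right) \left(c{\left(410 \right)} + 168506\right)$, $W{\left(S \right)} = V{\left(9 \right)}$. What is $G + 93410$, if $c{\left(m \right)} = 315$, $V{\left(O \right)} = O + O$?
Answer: $13525694288$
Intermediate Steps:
$V{\left(O \right)} = 2 O$
$W{\left(S \right)} = 18$ ($W{\left(S \right)} = 2 \cdot 9 = 18$)
$G = 13525600878$ ($G = \left(18 + 80100\right) \left(315 + 168506\right) = 80118 \cdot 168821 = 13525600878$)
$G + 93410 = 13525600878 + 93410 = 13525694288$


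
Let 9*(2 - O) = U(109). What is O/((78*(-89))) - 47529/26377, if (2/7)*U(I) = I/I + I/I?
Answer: -228446693/126767862 ≈ -1.8021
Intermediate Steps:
U(I) = 7 (U(I) = 7*(I/I + I/I)/2 = 7*(1 + 1)/2 = (7/2)*2 = 7)
O = 11/9 (O = 2 - ⅑*7 = 2 - 7/9 = 11/9 ≈ 1.2222)
O/((78*(-89))) - 47529/26377 = 11/(9*((78*(-89)))) - 47529/26377 = (11/9)/(-6942) - 47529*1/26377 = (11/9)*(-1/6942) - 47529/26377 = -11/62478 - 47529/26377 = -228446693/126767862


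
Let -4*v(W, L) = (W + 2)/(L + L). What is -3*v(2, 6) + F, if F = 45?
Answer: 181/4 ≈ 45.250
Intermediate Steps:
v(W, L) = -(2 + W)/(8*L) (v(W, L) = -(W + 2)/(4*(L + L)) = -(2 + W)/(4*(2*L)) = -(2 + W)*1/(2*L)/4 = -(2 + W)/(8*L))
-3*v(2, 6) + F = -3*(-2 - 1*2)/(8*6) + 45 = -3*(-2 - 2)/(8*6) + 45 = -3*(-4)/(8*6) + 45 = -3*(-1/12) + 45 = 1/4 + 45 = 181/4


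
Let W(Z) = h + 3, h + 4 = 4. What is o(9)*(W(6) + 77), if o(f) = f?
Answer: 720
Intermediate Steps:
h = 0 (h = -4 + 4 = 0)
W(Z) = 3 (W(Z) = 0 + 3 = 3)
o(9)*(W(6) + 77) = 9*(3 + 77) = 9*80 = 720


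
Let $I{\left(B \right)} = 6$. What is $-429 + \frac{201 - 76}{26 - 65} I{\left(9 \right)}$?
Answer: $- \frac{5827}{13} \approx -448.23$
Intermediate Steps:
$-429 + \frac{201 - 76}{26 - 65} I{\left(9 \right)} = -429 + \frac{201 - 76}{26 - 65} \cdot 6 = -429 + \frac{125}{-39} \cdot 6 = -429 + 125 \left(- \frac{1}{39}\right) 6 = -429 - \frac{250}{13} = - \frac{5827}{13}$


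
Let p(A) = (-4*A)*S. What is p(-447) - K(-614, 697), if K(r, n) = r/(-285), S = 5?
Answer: 2547286/285 ≈ 8937.8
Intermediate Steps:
K(r, n) = -r/285 (K(r, n) = r*(-1/285) = -r/285)
p(A) = -20*A (p(A) = -4*A*5 = -20*A)
p(-447) - K(-614, 697) = -20*(-447) - (-1)*(-614)/285 = 8940 - 1*614/285 = 8940 - 614/285 = 2547286/285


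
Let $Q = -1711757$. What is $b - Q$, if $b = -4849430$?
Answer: $-3137673$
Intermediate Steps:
$b - Q = -4849430 - -1711757 = -4849430 + 1711757 = -3137673$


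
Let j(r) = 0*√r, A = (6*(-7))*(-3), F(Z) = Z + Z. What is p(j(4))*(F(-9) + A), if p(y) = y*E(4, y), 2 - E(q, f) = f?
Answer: 0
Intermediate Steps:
E(q, f) = 2 - f
F(Z) = 2*Z
A = 126 (A = -42*(-3) = 126)
j(r) = 0
p(y) = y*(2 - y)
p(j(4))*(F(-9) + A) = (0*(2 - 1*0))*(2*(-9) + 126) = (0*(2 + 0))*(-18 + 126) = (0*2)*108 = 0*108 = 0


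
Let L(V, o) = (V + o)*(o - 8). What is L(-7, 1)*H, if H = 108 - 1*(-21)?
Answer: 5418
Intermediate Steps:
L(V, o) = (-8 + o)*(V + o) (L(V, o) = (V + o)*(-8 + o) = (-8 + o)*(V + o))
H = 129 (H = 108 + 21 = 129)
L(-7, 1)*H = (1**2 - 8*(-7) - 8*1 - 7*1)*129 = (1 + 56 - 8 - 7)*129 = 42*129 = 5418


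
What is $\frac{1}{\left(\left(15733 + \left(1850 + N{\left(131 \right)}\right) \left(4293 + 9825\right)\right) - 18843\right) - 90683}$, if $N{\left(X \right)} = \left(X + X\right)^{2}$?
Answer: $\frac{1}{995140499} \approx 1.0049 \cdot 10^{-9}$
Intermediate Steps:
$N{\left(X \right)} = 4 X^{2}$ ($N{\left(X \right)} = \left(2 X\right)^{2} = 4 X^{2}$)
$\frac{1}{\left(\left(15733 + \left(1850 + N{\left(131 \right)}\right) \left(4293 + 9825\right)\right) - 18843\right) - 90683} = \frac{1}{\left(\left(15733 + \left(1850 + 4 \cdot 131^{2}\right) \left(4293 + 9825\right)\right) - 18843\right) - 90683} = \frac{1}{\left(\left(15733 + \left(1850 + 4 \cdot 17161\right) 14118\right) - 18843\right) - 90683} = \frac{1}{\left(\left(15733 + \left(1850 + 68644\right) 14118\right) - 18843\right) - 90683} = \frac{1}{\left(\left(15733 + 70494 \cdot 14118\right) - 18843\right) - 90683} = \frac{1}{\left(\left(15733 + 995234292\right) - 18843\right) - 90683} = \frac{1}{\left(995250025 - 18843\right) - 90683} = \frac{1}{995231182 - 90683} = \frac{1}{995140499}$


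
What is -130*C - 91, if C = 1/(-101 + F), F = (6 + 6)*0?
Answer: -9061/101 ≈ -89.713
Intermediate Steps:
F = 0 (F = 12*0 = 0)
C = -1/101 (C = 1/(-101 + 0) = 1/(-101) = -1/101 ≈ -0.0099010)
-130*C - 91 = -130*(-1/101) - 91 = 130/101 - 91 = -9061/101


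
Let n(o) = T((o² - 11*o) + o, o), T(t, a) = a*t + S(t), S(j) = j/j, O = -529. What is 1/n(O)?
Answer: -1/150834298 ≈ -6.6298e-9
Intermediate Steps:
S(j) = 1
T(t, a) = 1 + a*t (T(t, a) = a*t + 1 = 1 + a*t)
n(o) = 1 + o*(o² - 10*o) (n(o) = 1 + o*((o² - 11*o) + o) = 1 + o*(o² - 10*o))
1/n(O) = 1/(1 + (-529)²*(-10 - 529)) = 1/(1 + 279841*(-539)) = 1/(1 - 150834299) = 1/(-150834298) = -1/150834298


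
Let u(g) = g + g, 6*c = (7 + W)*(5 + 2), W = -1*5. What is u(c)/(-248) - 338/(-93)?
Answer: 1345/372 ≈ 3.6156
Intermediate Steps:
W = -5
c = 7/3 (c = ((7 - 5)*(5 + 2))/6 = (2*7)/6 = (⅙)*14 = 7/3 ≈ 2.3333)
u(g) = 2*g
u(c)/(-248) - 338/(-93) = (2*(7/3))/(-248) - 338/(-93) = (14/3)*(-1/248) - 338*(-1/93) = -7/372 + 338/93 = 1345/372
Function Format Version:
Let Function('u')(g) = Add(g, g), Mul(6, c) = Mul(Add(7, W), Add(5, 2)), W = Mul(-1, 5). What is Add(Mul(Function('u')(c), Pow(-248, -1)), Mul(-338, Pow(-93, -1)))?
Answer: Rational(1345, 372) ≈ 3.6156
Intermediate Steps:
W = -5
c = Rational(7, 3) (c = Mul(Rational(1, 6), Mul(Add(7, -5), Add(5, 2))) = Mul(Rational(1, 6), Mul(2, 7)) = Mul(Rational(1, 6), 14) = Rational(7, 3) ≈ 2.3333)
Function('u')(g) = Mul(2, g)
Add(Mul(Function('u')(c), Pow(-248, -1)), Mul(-338, Pow(-93, -1))) = Add(Mul(Mul(2, Rational(7, 3)), Pow(-248, -1)), Mul(-338, Pow(-93, -1))) = Add(Mul(Rational(14, 3), Rational(-1, 248)), Mul(-338, Rational(-1, 93))) = Add(Rational(-7, 372), Rational(338, 93)) = Rational(1345, 372)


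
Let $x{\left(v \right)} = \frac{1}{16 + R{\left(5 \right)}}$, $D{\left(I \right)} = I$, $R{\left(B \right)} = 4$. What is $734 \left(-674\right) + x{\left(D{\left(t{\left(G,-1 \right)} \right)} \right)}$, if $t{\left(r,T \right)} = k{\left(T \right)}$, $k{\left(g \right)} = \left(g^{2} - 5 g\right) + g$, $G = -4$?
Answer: $- \frac{9894319}{20} \approx -4.9472 \cdot 10^{5}$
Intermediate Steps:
$k{\left(g \right)} = g^{2} - 4 g$
$t{\left(r,T \right)} = T \left(-4 + T\right)$
$x{\left(v \right)} = \frac{1}{20}$ ($x{\left(v \right)} = \frac{1}{16 + 4} = \frac{1}{20}$)
$734 \left(-674\right) + x{\left(D{\left(t{\left(G,-1 \right)} \right)} \right)} = 734 \left(-674\right) + \frac{1}{20} = -494716 + \frac{1}{20} = - \frac{9894319}{20}$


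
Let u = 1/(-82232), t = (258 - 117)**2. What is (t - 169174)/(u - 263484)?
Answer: 12276661976/21666816289 ≈ 0.56661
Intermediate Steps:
t = 19881 (t = 141**2 = 19881)
u = -1/82232 ≈ -1.2161e-5
(t - 169174)/(u - 263484) = (19881 - 169174)/(-1/82232 - 263484) = -149293/(-21666816289/82232) = -149293*(-82232/21666816289) = 12276661976/21666816289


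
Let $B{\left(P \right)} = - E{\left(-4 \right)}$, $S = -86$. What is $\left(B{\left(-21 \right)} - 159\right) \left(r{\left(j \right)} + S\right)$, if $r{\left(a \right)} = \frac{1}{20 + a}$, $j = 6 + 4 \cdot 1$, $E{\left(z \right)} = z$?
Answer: $\frac{79949}{6} \approx 13325.0$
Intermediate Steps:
$j = 10$ ($j = 6 + 4 = 10$)
$B{\left(P \right)} = 4$ ($B{\left(P \right)} = \left(-1\right) \left(-4\right) = 4$)
$\left(B{\left(-21 \right)} - 159\right) \left(r{\left(j \right)} + S\right) = \left(4 - 159\right) \left(\frac{1}{20 + 10} - 86\right) = - 155 \left(\frac{1}{30} - 86\right) = \left(-155\right) \left(- \frac{2579}{30}\right) = \frac{79949}{6}$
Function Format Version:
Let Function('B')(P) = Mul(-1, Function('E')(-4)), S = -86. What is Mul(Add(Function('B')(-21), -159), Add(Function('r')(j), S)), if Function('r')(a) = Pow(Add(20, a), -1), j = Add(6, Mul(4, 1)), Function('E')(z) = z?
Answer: Rational(79949, 6) ≈ 13325.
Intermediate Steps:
j = 10 (j = Add(6, 4) = 10)
Function('B')(P) = 4 (Function('B')(P) = Mul(-1, -4) = 4)
Mul(Add(Function('B')(-21), -159), Add(Function('r')(j), S)) = Mul(Add(4, -159), Add(Pow(Add(20, 10), -1), -86)) = Mul(-155, Add(Pow(30, -1), -86)) = Mul(-155, Add(Rational(1, 30), -86)) = Mul(-155, Rational(-2579, 30)) = Rational(79949, 6)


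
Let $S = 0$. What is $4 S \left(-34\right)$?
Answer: $0$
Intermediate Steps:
$4 S \left(-34\right) = 4 \cdot 0 \left(-34\right) = 0 \left(-34\right) = 0$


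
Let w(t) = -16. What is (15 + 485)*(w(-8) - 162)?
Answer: -89000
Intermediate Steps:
(15 + 485)*(w(-8) - 162) = (15 + 485)*(-16 - 162) = 500*(-178) = -89000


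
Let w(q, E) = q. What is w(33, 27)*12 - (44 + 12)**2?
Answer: -2740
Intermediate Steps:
w(33, 27)*12 - (44 + 12)**2 = 33*12 - (44 + 12)**2 = 396 - 1*56**2 = 396 - 1*3136 = 396 - 3136 = -2740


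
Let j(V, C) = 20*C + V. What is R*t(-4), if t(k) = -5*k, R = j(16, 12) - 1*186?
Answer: 1400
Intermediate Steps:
j(V, C) = V + 20*C
R = 70 (R = (16 + 20*12) - 1*186 = (16 + 240) - 186 = 256 - 186 = 70)
R*t(-4) = 70*(-5*(-4)) = 70*20 = 1400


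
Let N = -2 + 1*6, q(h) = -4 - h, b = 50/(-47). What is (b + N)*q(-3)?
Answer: -138/47 ≈ -2.9362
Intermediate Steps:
b = -50/47 (b = 50*(-1/47) = -50/47 ≈ -1.0638)
N = 4 (N = -2 + 6 = 4)
(b + N)*q(-3) = (-50/47 + 4)*(-4 - 1*(-3)) = 138*(-4 + 3)/47 = (138/47)*(-1) = -138/47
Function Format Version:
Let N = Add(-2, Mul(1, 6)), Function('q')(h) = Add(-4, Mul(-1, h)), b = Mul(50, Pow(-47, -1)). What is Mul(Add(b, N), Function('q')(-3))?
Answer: Rational(-138, 47) ≈ -2.9362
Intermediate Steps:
b = Rational(-50, 47) (b = Mul(50, Rational(-1, 47)) = Rational(-50, 47) ≈ -1.0638)
N = 4 (N = Add(-2, 6) = 4)
Mul(Add(b, N), Function('q')(-3)) = Mul(Add(Rational(-50, 47), 4), Add(-4, Mul(-1, -3))) = Mul(Rational(138, 47), Add(-4, 3)) = Mul(Rational(138, 47), -1) = Rational(-138, 47)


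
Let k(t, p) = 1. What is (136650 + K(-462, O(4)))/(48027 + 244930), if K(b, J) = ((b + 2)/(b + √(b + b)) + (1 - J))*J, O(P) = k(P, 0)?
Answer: 15851515/33983012 + 115*I*√231/7850075772 ≈ 0.46645 + 2.2265e-7*I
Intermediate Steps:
O(P) = 1
K(b, J) = J*(1 - J + (2 + b)/(b + √2*√b)) (K(b, J) = ((2 + b)/(b + √(2*b)) + (1 - J))*J = ((2 + b)/(b + √2*√b) + (1 - J))*J = (1 - J + (2 + b)/(b + √2*√b))*J = J*(1 - J + (2 + b)/(b + √2*√b)))
(136650 + K(-462, O(4)))/(48027 + 244930) = (136650 + 1*(2 + 2*(-462) + √2*√(-462) - 1*1*(-462) - 1*1*√2*√(-462))/(-462 + √2*√(-462)))/(48027 + 244930) = (136650 + 1*(2 - 924 + √2*(I*√462) + 462 - 1*1*√2*I*√462)/(-462 + √2*(I*√462)))/292957 = (136650 + 1*(2 - 924 + 2*I*√231 + 462 - 2*I*√231)/(-462 + 2*I*√231))*(1/292957) = (136650 + 1*(-460)/(-462 + 2*I*√231))*(1/292957) = (136650 - 460/(-462 + 2*I*√231))*(1/292957) = 136650/292957 - 460/(292957*(-462 + 2*I*√231))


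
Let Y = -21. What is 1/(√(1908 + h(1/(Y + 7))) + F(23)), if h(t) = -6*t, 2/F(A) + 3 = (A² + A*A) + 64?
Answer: -15666/16727618771 + 1252161*√93513/16727618771 ≈ 0.022890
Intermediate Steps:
F(A) = 2/(61 + 2*A²) (F(A) = 2/(-3 + ((A² + A*A) + 64)) = 2/(-3 + ((A² + A²) + 64)) = 2/(-3 + (2*A² + 64)) = 2/(-3 + (64 + 2*A²)) = 2/(61 + 2*A²))
1/(√(1908 + h(1/(Y + 7))) + F(23)) = 1/(√(1908 - 6/(-21 + 7)) + 2/(61 + 2*23²)) = 1/(√(1908 - 6/(-14)) + 2/(61 + 2*529)) = 1/(√(1908 - 6*(-1/14)) + 2/(61 + 1058)) = 1/(√(1908 + 3/7) + 2/1119) = 1/(√(13359/7) + 2*(1/1119)) = 1/(√93513/7 + 2/1119) = 1/(2/1119 + √93513/7)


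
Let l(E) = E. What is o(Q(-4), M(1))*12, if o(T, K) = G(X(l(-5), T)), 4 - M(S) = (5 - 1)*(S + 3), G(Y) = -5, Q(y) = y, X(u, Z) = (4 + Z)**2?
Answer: -60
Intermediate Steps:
M(S) = -8 - 4*S (M(S) = 4 - (5 - 1)*(S + 3) = 4 - 4*(3 + S) = 4 - (12 + 4*S) = 4 + (-12 - 4*S) = -8 - 4*S)
o(T, K) = -5
o(Q(-4), M(1))*12 = -5*12 = -60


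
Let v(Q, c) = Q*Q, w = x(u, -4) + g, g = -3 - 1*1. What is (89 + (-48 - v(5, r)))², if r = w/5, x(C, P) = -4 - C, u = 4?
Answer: 256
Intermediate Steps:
g = -4 (g = -3 - 1 = -4)
w = -12 (w = (-4 - 1*4) - 4 = (-4 - 4) - 4 = -8 - 4 = -12)
r = -12/5 ≈ -2.4000
v(Q, c) = Q²
(89 + (-48 - v(5, r)))² = (89 + (-48 - 1*5²))² = (89 + (-48 - 1*25))² = (89 + (-48 - 25))² = (89 - 73)² = 16² = 256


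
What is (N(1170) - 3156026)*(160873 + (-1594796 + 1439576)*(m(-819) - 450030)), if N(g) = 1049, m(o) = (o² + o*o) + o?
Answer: 436175892647634699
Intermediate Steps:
m(o) = o + 2*o² (m(o) = (o² + o²) + o = 2*o² + o = o + 2*o²)
(N(1170) - 3156026)*(160873 + (-1594796 + 1439576)*(m(-819) - 450030)) = (1049 - 3156026)*(160873 + (-1594796 + 1439576)*(-819*(1 + 2*(-819)) - 450030)) = -3154977*(160873 - 155220*(-819*(1 - 1638) - 450030)) = -3154977*(160873 - 155220*(-819*(-1637) - 450030)) = -3154977*(160873 - 155220*(1340703 - 450030)) = -3154977*(160873 - 155220*890673) = -3154977*(160873 - 138250263060) = -3154977*(-138250102187) = 436175892647634699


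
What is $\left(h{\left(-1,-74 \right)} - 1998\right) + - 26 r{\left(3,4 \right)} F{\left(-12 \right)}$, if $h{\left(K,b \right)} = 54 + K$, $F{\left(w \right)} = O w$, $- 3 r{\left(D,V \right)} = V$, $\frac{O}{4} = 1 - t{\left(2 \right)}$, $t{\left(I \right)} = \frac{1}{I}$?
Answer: $-2777$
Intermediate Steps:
$O = 2$ ($O = 4 \left(1 - \frac{1}{2}\right) = 4 \cdot \frac{1}{2} = 2$)
$r{\left(D,V \right)} = - \frac{V}{3}$
$F{\left(w \right)} = 2 w$
$\left(h{\left(-1,-74 \right)} - 1998\right) + - 26 r{\left(3,4 \right)} F{\left(-12 \right)} = \left(\left(54 - 1\right) - 1998\right) + - 26 \left(\left(- \frac{1}{3}\right) 4\right) 2 \left(-12\right) = \left(53 - 1998\right) + \left(-26\right) \left(- \frac{4}{3}\right) \left(-24\right) = -1945 + \frac{104}{3} \left(-24\right) = -1945 - 832 = -2777$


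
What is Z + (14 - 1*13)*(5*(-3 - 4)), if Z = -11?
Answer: -46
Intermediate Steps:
Z + (14 - 1*13)*(5*(-3 - 4)) = -11 + (14 - 1*13)*(5*(-3 - 4)) = -11 + (14 - 13)*(5*(-7)) = -11 + 1*(-35) = -11 - 35 = -46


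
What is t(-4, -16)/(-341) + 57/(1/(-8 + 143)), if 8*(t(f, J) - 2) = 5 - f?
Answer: 20991935/2728 ≈ 7695.0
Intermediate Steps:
t(f, J) = 21/8 - f/8 (t(f, J) = 2 + (5 - f)/8 = 2 + (5/8 - f/8) = 21/8 - f/8)
t(-4, -16)/(-341) + 57/(1/(-8 + 143)) = (21/8 - ⅛*(-4))/(-341) + 57/(1/(-8 + 143)) = (21/8 + ½)*(-1/341) + 57/(1/135) = (25/8)*(-1/341) + 57/(1/135) = -25/2728 + 57*135 = -25/2728 + 7695 = 20991935/2728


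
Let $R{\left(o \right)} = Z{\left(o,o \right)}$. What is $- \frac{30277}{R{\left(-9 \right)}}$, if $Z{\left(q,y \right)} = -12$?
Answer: $\frac{30277}{12} \approx 2523.1$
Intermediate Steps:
$R{\left(o \right)} = -12$
$- \frac{30277}{R{\left(-9 \right)}} = - \frac{30277}{-12} = \left(-30277\right) \left(- \frac{1}{12}\right) = \frac{30277}{12}$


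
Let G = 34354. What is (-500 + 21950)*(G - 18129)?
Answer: 348026250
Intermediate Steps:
(-500 + 21950)*(G - 18129) = (-500 + 21950)*(34354 - 18129) = 21450*16225 = 348026250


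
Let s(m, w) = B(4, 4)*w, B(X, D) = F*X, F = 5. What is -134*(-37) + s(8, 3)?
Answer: 5018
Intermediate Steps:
B(X, D) = 5*X
s(m, w) = 20*w (s(m, w) = (5*4)*w = 20*w)
-134*(-37) + s(8, 3) = -134*(-37) + 20*3 = 4958 + 60 = 5018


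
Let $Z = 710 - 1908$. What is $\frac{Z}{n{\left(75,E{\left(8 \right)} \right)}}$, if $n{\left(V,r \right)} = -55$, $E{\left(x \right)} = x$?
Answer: $\frac{1198}{55} \approx 21.782$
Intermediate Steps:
$Z = -1198$
$\frac{Z}{n{\left(75,E{\left(8 \right)} \right)}} = - \frac{1198}{-55} = \left(-1198\right) \left(- \frac{1}{55}\right) = \frac{1198}{55}$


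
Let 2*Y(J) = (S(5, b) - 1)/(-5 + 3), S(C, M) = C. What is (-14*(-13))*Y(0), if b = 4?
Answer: -182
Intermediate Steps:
Y(J) = -1 (Y(J) = ((5 - 1)/(-5 + 3))/2 = (4/(-2))/2 = (4*(-½))/2 = (½)*(-2) = -1)
(-14*(-13))*Y(0) = -14*(-13)*(-1) = 182*(-1) = -182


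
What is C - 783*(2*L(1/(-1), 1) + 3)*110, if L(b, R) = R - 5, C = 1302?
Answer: 431952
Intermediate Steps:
L(b, R) = -5 + R
C - 783*(2*L(1/(-1), 1) + 3)*110 = 1302 - 783*(2*(-5 + 1) + 3)*110 = 1302 - 783*(2*(-4) + 3)*110 = 1302 - 783*(-8 + 3)*110 = 1302 - (-3915)*110 = 1302 - 783*(-550) = 1302 + 430650 = 431952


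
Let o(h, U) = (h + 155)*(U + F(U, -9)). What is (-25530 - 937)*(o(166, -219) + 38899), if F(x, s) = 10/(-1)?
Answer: 916022870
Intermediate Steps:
F(x, s) = -10 (F(x, s) = 10*(-1) = -10)
o(h, U) = (-10 + U)*(155 + h) (o(h, U) = (h + 155)*(U - 10) = (155 + h)*(-10 + U) = (-10 + U)*(155 + h))
(-25530 - 937)*(o(166, -219) + 38899) = (-25530 - 937)*((-1550 - 10*166 + 155*(-219) - 219*166) + 38899) = -26467*((-1550 - 1660 - 33945 - 36354) + 38899) = -26467*(-73509 + 38899) = -26467*(-34610) = 916022870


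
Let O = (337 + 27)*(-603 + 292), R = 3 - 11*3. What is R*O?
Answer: 3396120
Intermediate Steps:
R = -30 (R = 3 - 33 = -30)
O = -113204 (O = 364*(-311) = -113204)
R*O = -30*(-113204) = 3396120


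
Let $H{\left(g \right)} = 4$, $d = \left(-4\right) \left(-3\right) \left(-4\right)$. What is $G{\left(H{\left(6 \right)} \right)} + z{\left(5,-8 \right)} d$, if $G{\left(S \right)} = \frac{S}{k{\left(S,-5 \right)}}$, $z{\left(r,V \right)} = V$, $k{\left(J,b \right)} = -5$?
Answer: $\frac{1916}{5} \approx 383.2$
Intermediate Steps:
$d = -48$ ($d = 12 \left(-4\right) = -48$)
$G{\left(S \right)} = - \frac{S}{5}$ ($G{\left(S \right)} = \frac{S}{-5} = S \left(- \frac{1}{5}\right) = - \frac{S}{5}$)
$G{\left(H{\left(6 \right)} \right)} + z{\left(5,-8 \right)} d = \left(- \frac{1}{5}\right) 4 - -384 = - \frac{4}{5} + 384 = \frac{1916}{5}$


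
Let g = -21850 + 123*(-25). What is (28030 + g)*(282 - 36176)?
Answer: -111450870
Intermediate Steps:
g = -24925 (g = -21850 - 3075 = -24925)
(28030 + g)*(282 - 36176) = (28030 - 24925)*(282 - 36176) = 3105*(-35894) = -111450870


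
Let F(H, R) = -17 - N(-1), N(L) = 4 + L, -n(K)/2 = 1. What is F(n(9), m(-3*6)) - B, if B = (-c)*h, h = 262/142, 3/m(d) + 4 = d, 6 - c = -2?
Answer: -372/71 ≈ -5.2394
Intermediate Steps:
c = 8 (c = 6 - 1*(-2) = 6 + 2 = 8)
n(K) = -2 (n(K) = -2*1 = -2)
m(d) = 3/(-4 + d)
h = 131/71 (h = 262*(1/142) = 131/71 ≈ 1.8451)
F(H, R) = -20 (F(H, R) = -17 - (4 - 1) = -17 - 1*3 = -17 - 3 = -20)
B = -1048/71 (B = -1*8*(131/71) = -8*131/71 = -1048/71 ≈ -14.761)
F(n(9), m(-3*6)) - B = -20 - 1*(-1048/71) = -20 + 1048/71 = -372/71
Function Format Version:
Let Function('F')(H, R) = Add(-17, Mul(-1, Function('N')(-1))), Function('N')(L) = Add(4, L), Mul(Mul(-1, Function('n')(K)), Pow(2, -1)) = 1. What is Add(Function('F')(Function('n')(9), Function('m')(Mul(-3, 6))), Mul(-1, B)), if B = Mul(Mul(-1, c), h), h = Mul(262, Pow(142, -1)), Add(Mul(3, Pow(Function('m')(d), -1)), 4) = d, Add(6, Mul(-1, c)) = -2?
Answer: Rational(-372, 71) ≈ -5.2394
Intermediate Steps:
c = 8 (c = Add(6, Mul(-1, -2)) = Add(6, 2) = 8)
Function('n')(K) = -2 (Function('n')(K) = Mul(-2, 1) = -2)
Function('m')(d) = Mul(3, Pow(Add(-4, d), -1))
h = Rational(131, 71) (h = Mul(262, Rational(1, 142)) = Rational(131, 71) ≈ 1.8451)
Function('F')(H, R) = -20 (Function('F')(H, R) = Add(-17, Mul(-1, Add(4, -1))) = Add(-17, Mul(-1, 3)) = Add(-17, -3) = -20)
B = Rational(-1048, 71) (B = Mul(Mul(-1, 8), Rational(131, 71)) = Mul(-8, Rational(131, 71)) = Rational(-1048, 71) ≈ -14.761)
Add(Function('F')(Function('n')(9), Function('m')(Mul(-3, 6))), Mul(-1, B)) = Add(-20, Mul(-1, Rational(-1048, 71))) = Add(-20, Rational(1048, 71)) = Rational(-372, 71)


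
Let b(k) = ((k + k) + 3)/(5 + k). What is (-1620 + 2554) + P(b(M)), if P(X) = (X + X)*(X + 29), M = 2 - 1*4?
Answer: 8234/9 ≈ 914.89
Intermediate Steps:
M = -2 (M = 2 - 4 = -2)
b(k) = (3 + 2*k)/(5 + k) (b(k) = (2*k + 3)/(5 + k) = (3 + 2*k)/(5 + k))
P(X) = 2*X*(29 + X) (P(X) = (2*X)*(29 + X) = 2*X*(29 + X))
(-1620 + 2554) + P(b(M)) = (-1620 + 2554) + 2*((3 + 2*(-2))/(5 - 2))*(29 + (3 + 2*(-2))/(5 - 2)) = 934 + 2*((3 - 4)/3)*(29 + (3 - 4)/3) = 934 + 2*((⅓)*(-1))*(29 + (⅓)*(-1)) = 934 + 2*(-⅓)*(29 - ⅓) = 934 + 2*(-⅓)*(86/3) = 934 - 172/9 = 8234/9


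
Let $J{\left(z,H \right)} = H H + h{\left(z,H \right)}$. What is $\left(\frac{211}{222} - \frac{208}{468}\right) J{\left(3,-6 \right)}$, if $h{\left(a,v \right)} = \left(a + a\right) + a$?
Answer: $\frac{1685}{74} \approx 22.77$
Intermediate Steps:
$h{\left(a,v \right)} = 3 a$ ($h{\left(a,v \right)} = 2 a + a = 3 a$)
$J{\left(z,H \right)} = H^{2} + 3 z$ ($J{\left(z,H \right)} = H H + 3 z = H^{2} + 3 z$)
$\left(\frac{211}{222} - \frac{208}{468}\right) J{\left(3,-6 \right)} = \left(\frac{211}{222} - \frac{208}{468}\right) \left(\left(-6\right)^{2} + 3 \cdot 3\right) = \left(211 \cdot \frac{1}{222} - \frac{4}{9}\right) \left(36 + 9\right) = \left(\frac{211}{222} - \frac{4}{9}\right) 45 = \frac{337}{666} \cdot 45 = \frac{1685}{74}$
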